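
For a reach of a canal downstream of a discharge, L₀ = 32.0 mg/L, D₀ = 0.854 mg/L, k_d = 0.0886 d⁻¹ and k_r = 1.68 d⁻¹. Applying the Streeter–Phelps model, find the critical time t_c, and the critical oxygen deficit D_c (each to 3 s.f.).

t_c ≈ 1.44 d; D_c ≈ 1.49 mg/L

With k_r/k_d = 18.96 and 1 − D₀(k_r−k_d)/(k_d L₀) = 0.5206,
t_c = ln(18.96 × 0.5206) / (1.68 − 0.0886) = ln(9.872) / 1.591 = 2.290/1.591 = 1.439 d.
D_c = (k_d/k_r) L₀ e^(−k_d t_c) = (0.0886/1.68) × 32.0 × e^(−0.0886×1.439) = 0.05274 × 32.0 × 0.8803 = 1.486 mg/L.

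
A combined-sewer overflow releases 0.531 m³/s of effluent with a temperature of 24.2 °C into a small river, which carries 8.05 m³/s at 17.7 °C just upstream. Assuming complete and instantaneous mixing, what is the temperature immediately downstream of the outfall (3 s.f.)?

Flow-weighted mixing: C = (Q_r C_r + Q_w C_w)/(Q_r + Q_w)
= (8.05×17.7 + 0.531×24.2)/(8.05 + 0.531) = 155.3/8.581 = 18.10 °C.

18.1 °C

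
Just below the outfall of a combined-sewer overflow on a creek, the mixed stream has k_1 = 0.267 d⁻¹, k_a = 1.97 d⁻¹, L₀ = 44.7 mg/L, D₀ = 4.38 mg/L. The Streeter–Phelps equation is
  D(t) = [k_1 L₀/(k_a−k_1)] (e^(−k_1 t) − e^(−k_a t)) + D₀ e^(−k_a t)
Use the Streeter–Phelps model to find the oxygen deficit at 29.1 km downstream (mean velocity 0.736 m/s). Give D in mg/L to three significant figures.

Travel time t = x/v = 29.1 km / (0.736 m/s) = 29100 m / 0.736 m/s = 39540 s = 0.4576 d.
k_1 L₀/(k_a−k_1) = 0.267×44.7/(1.97−0.267) = 11.93/1.703 = 7.008 mg/L.
e^(−k_1 t) = e^(−0.267×0.4576) = 0.8850; e^(−k_a t) = e^(−1.97×0.4576) = 0.4060.
D = 7.008 × (0.8850 − 0.4060) + 4.38 × 0.4060 = 3.357 + 1.778 = 5.135 mg/L.

D ≈ 5.14 mg/L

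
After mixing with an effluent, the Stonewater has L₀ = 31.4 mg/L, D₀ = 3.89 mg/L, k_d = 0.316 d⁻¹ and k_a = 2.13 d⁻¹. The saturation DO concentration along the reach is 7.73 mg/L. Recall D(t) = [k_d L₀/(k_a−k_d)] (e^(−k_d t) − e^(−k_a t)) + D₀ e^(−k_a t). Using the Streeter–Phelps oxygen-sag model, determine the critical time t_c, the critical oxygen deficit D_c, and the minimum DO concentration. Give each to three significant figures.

At the critical point dD/dt = 0, so k_d L₀ e^(−k_d t) = k_a D. Substituting D(t) from the Streeter–Phelps equation and solving for t gives
t_c = ln[(k_a/k_d)(1 − D₀(k_a−k_d)/(k_d L₀))] / (k_a−k_d).
Here k_a−k_d = 1.814 d⁻¹ and 1 − D₀(k_a−k_d)/(k_d L₀) = 1 − 3.89×1.814/(0.316×31.4) = 0.2888, so
t_c = ln(6.741 × 0.2888) / 1.814 = 0.6662 / 1.814 = 0.3673 d.
L(t_c) = L₀ e^(−k_d t_c) = 31.4 × 0.8904 = 27.96 mg/L, and at the critical point k_a D_c = k_d L, so D_c = (0.316/2.13) × 27.96 = 4.148 mg/L.
Minimum DO = C_s − D_c = 7.73 − 4.148 = 3.582 mg/L.

t_c ≈ 0.367 d; D_c ≈ 4.15 mg/L; min DO ≈ 3.58 mg/L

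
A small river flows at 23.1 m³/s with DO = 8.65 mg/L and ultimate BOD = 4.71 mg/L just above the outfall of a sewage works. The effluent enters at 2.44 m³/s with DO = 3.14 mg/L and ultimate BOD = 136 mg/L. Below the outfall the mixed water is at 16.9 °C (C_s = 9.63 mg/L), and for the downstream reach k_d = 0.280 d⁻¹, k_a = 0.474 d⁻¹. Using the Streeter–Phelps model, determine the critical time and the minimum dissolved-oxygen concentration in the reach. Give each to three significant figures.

Mixed DO = (23.1×8.65 + 2.44×3.14)/(23.1+2.44) = 207.5/25.54 = 8.124 mg/L.
Mixed L₀ = (23.1×4.71 + 2.44×136)/(25.54) = 440.6/25.54 = 17.25 mg/L.
Initial deficit D₀ = C_s − DO₀ = 9.63 − 8.124 = 1.506 mg/L.
t_c = (1/0.1940) ln[(0.474/0.280)(1 − 1.506×0.1940/(0.280×17.25))] = 5.155 × ln(1.590) = 2.392 d.
D_c = (0.280/0.474) × 17.25 × e^(−0.280×2.392) = 0.5907 × 17.25 × 0.5119 = 5.217 mg/L.
Minimum DO = 9.63 − 5.217 = 4.413 mg/L.

t_c ≈ 2.39 d; minimum DO ≈ 4.41 mg/L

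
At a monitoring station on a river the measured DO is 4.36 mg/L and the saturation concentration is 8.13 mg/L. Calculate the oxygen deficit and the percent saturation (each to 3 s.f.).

D ≈ 3.77 mg/L; 53.6 % saturation

D = C_s − C = 8.13 − 4.36 = 3.77 mg/L.
% saturation = 4.36/8.13 × 100 = 53.6 %.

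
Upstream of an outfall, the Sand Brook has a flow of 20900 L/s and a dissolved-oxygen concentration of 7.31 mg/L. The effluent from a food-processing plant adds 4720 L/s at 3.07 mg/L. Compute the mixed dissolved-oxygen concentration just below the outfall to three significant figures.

6.53 mg/L

Flow-weighted mixing: C = (Q_r C_r + Q_w C_w)/(Q_r + Q_w)
= (20900×7.31 + 4720×3.07)/(20900 + 4720) = 167300/25620 = 6.529 mg/L.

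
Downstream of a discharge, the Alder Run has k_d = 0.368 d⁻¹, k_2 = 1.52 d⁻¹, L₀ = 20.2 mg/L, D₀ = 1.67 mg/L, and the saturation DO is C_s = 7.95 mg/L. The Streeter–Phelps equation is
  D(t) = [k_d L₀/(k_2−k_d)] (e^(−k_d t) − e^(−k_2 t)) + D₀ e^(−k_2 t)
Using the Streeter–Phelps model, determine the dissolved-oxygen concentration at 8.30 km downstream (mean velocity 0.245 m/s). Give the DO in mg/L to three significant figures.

DO ≈ 5.00 mg/L

Travel time t = x/v = 8.30 km / (0.245 m/s) = 8300 m / 0.245 m/s = 33880 s = 0.3921 d.
k_d L₀/(k_2−k_d) = 0.368×20.2/(1.52−0.368) = 7.434/1.152 = 6.453 mg/L.
e^(−k_d t) = e^(−0.368×0.3921) = 0.8656; e^(−k_2 t) = e^(−1.52×0.3921) = 0.5510.
D = 6.453 × (0.8656 − 0.5510) + 1.67 × 0.5510 = 2.030 + 0.9202 = 2.950 mg/L.
DO = C_s − D = 7.95 − 2.950 = 5.000 mg/L.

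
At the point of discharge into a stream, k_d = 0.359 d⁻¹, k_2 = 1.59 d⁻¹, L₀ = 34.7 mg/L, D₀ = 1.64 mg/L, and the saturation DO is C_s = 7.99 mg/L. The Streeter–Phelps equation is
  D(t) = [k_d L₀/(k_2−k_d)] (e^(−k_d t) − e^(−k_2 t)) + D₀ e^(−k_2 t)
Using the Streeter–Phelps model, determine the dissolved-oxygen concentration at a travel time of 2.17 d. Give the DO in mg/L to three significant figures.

DO ≈ 3.62 mg/L

k_d L₀/(k_2−k_d) = 0.359×34.7/(1.59−0.359) = 12.46/1.231 = 10.12 mg/L.
e^(−k_d t) = e^(−0.359×2.170) = 0.4589; e^(−k_2 t) = e^(−1.59×2.170) = 0.03174.
D = 10.12 × (0.4589 − 0.03174) + 1.64 × 0.03174 = 4.322 + 0.05205 = 4.374 mg/L.
DO = C_s − D = 7.99 − 4.374 = 3.616 mg/L.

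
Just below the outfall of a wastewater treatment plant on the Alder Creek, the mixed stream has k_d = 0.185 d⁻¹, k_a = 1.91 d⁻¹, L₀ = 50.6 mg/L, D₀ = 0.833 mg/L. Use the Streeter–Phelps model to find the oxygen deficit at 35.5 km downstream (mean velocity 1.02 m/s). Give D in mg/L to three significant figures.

Travel time t = x/v = 35.5 km / (1.02 m/s) = 35500 m / 1.02 m/s = 34800 s = 0.4028 d.
k_d L₀/(k_a−k_d) = 0.185×50.6/(1.91−0.185) = 9.361/1.725 = 5.427 mg/L.
e^(−k_d t) = e^(−0.185×0.4028) = 0.9282; e^(−k_a t) = e^(−1.91×0.4028) = 0.4633.
D = 5.427 × (0.9282 − 0.4633) + 0.833 × 0.4633 = 2.523 + 0.3859 = 2.909 mg/L.

D ≈ 2.91 mg/L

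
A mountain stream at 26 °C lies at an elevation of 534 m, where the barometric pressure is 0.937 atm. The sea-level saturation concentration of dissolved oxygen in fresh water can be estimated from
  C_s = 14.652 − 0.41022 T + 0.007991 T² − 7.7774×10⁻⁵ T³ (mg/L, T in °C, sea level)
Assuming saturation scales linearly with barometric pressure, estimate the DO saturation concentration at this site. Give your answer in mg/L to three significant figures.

At sea level: C_s = 14.652 − 0.41022×26 + 0.007991×26² − 7.7774×10⁻⁵×26³ = 8.021 mg/L.
Pressure correction: C_s' = 8.021 × 0.937 = 7.516 mg/L.

C_s ≈ 7.52 mg/L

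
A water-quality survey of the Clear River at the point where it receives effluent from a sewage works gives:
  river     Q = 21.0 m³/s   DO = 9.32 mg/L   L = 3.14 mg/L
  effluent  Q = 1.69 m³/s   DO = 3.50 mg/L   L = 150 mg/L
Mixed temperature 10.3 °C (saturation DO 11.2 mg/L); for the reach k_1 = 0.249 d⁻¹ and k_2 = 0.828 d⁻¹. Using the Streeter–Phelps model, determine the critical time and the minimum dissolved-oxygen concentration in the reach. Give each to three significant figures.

Mixed DO = (21.0×9.32 + 1.69×3.50)/(21.0+1.69) = 201.6/22.69 = 8.887 mg/L.
Mixed L₀ = (21.0×3.14 + 1.69×150)/(22.69) = 319.4/22.69 = 14.08 mg/L.
Initial deficit D₀ = C_s − DO₀ = 11.2 − 8.887 = 2.313 mg/L.
t_c = (1/0.5790) ln[(0.828/0.249)(1 − 2.313×0.5790/(0.249×14.08))] = 1.727 × ln(2.055) = 1.244 d.
D_c = (0.249/0.828) × 14.08 × e^(−0.249×1.244) = 0.3007 × 14.08 × 0.7337 = 3.106 mg/L.
Minimum DO = 11.2 − 3.106 = 8.094 mg/L.

t_c ≈ 1.24 d; minimum DO ≈ 8.09 mg/L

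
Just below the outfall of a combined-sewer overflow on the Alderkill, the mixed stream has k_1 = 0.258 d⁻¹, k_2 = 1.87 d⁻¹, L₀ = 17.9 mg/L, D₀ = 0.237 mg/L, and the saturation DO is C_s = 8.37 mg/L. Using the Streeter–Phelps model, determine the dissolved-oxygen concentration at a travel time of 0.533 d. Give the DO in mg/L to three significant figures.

k_1 L₀/(k_2−k_1) = 0.258×17.9/(1.87−0.258) = 4.618/1.612 = 2.865 mg/L.
e^(−k_1 t) = e^(−0.258×0.5330) = 0.8715; e^(−k_2 t) = e^(−1.87×0.5330) = 0.3691.
D = 2.865 × (0.8715 − 0.3691) + 0.237 × 0.3691 = 1.439 + 0.08747 = 1.527 mg/L.
DO = C_s − D = 8.37 − 1.527 = 6.843 mg/L.

DO ≈ 6.84 mg/L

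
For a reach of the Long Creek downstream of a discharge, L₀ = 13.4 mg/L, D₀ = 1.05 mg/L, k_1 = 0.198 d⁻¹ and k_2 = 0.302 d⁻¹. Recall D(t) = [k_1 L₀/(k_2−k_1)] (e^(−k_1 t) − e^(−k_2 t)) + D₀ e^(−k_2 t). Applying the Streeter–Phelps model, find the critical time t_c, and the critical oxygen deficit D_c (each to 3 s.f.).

t_c ≈ 3.66 d; D_c ≈ 4.26 mg/L

At the critical point dD/dt = 0, so k_1 L₀ e^(−k_1 t) = k_2 D. Substituting D(t) from the Streeter–Phelps equation and solving for t gives
t_c = ln[(k_2/k_1)(1 − D₀(k_2−k_1)/(k_1 L₀))] / (k_2−k_1).
Here k_2−k_1 = 0.1040 d⁻¹ and 1 − D₀(k_2−k_1)/(k_1 L₀) = 1 − 1.05×0.1040/(0.198×13.4) = 0.9588, so
t_c = ln(1.525 × 0.9588) / 0.1040 = 0.3801 / 0.1040 = 3.655 d.
L(t_c) = L₀ e^(−k_1 t_c) = 13.4 × 0.4849 = 6.498 mg/L, and at the critical point k_2 D_c = k_1 L, so D_c = (0.198/0.302) × 6.498 = 4.260 mg/L.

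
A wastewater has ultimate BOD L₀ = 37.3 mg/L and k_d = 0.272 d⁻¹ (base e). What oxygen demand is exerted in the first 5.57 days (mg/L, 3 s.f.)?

y_t = L₀(1 − e^(−k_d t)) = 37.3 × (1 − e^(−0.272×5.57))
= 37.3 × (1 − 0.2198) = 37.3 × 0.7802 = 29.10 mg/L.

y ≈ 29.1 mg/L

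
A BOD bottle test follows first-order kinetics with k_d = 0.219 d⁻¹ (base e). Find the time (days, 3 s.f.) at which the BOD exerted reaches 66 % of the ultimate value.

y/L₀ = 1 − e^(−k_d t) = 0.66 ⇒ e^(−k_d t) = 0.340
t = −ln(0.340) / 0.219 = 1.079 / 0.219 = 4.926 d.

t ≈ 4.93 d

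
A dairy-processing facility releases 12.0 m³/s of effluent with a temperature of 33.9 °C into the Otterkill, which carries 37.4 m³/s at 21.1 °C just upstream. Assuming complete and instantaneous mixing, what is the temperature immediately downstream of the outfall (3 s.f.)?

24.2 °C

Flow-weighted mixing: C = (Q_r C_r + Q_w C_w)/(Q_r + Q_w)
= (37.4×21.1 + 12.0×33.9)/(37.4 + 12.0) = 1196/49.40 = 24.21 °C.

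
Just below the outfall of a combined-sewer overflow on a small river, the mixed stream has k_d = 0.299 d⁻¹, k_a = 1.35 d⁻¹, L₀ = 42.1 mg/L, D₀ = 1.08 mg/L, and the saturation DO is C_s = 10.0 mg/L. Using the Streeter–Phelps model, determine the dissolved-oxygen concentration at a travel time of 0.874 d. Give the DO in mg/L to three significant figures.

DO ≈ 4.13 mg/L

k_d L₀/(k_a−k_d) = 0.299×42.1/(1.35−0.299) = 12.59/1.051 = 11.98 mg/L.
e^(−k_d t) = e^(−0.299×0.8740) = 0.7700; e^(−k_a t) = e^(−1.35×0.8740) = 0.3073.
D = 11.98 × (0.7700 − 0.3073) + 1.08 × 0.3073 = 5.542 + 0.3319 = 5.874 mg/L.
DO = C_s − D = 10.0 − 5.874 = 4.126 mg/L.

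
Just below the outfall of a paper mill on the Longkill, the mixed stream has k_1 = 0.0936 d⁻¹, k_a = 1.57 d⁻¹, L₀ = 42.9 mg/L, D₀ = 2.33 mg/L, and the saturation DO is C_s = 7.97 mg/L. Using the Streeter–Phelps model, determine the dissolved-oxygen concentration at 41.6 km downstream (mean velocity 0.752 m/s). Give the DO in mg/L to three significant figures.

DO ≈ 5.55 mg/L

Travel time t = x/v = 41.6 km / (0.752 m/s) = 41600 m / 0.752 m/s = 55320 s = 0.6403 d.
k_1 L₀/(k_a−k_1) = 0.0936×42.9/(1.57−0.0936) = 4.015/1.476 = 2.720 mg/L.
e^(−k_1 t) = e^(−0.0936×0.6403) = 0.9418; e^(−k_a t) = e^(−1.57×0.6403) = 0.3660.
D = 2.720 × (0.9418 − 0.3660) + 2.33 × 0.3660 = 1.566 + 0.8527 = 2.419 mg/L.
DO = C_s − D = 7.97 − 2.419 = 5.551 mg/L.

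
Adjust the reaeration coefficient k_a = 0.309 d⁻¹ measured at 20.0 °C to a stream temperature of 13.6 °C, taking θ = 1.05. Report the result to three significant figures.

k_a ≈ 0.226 d⁻¹

k_a(T₂) = k_a(T₁) · θ^(T₂−T₁) = 0.309 × 1.05^(13.6−20.0)
= 0.309 × 1.05^-6.40 = 0.309 × 0.7318 = 0.2261 d⁻¹.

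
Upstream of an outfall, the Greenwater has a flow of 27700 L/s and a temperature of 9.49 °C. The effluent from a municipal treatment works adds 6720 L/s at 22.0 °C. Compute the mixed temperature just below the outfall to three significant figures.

Flow-weighted mixing: C = (Q_r C_r + Q_w C_w)/(Q_r + Q_w)
= (27700×9.49 + 6720×22.0)/(27700 + 6720) = 410700/34420 = 11.93 °C.

11.9 °C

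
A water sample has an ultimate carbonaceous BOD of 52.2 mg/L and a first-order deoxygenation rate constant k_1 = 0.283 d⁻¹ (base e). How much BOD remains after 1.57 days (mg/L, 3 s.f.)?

L_t = L₀ e^(−k_1 t) = 52.2 × e^(−0.283×1.57) = 52.2 × 0.6413 = 33.47 mg/L.

L ≈ 33.5 mg/L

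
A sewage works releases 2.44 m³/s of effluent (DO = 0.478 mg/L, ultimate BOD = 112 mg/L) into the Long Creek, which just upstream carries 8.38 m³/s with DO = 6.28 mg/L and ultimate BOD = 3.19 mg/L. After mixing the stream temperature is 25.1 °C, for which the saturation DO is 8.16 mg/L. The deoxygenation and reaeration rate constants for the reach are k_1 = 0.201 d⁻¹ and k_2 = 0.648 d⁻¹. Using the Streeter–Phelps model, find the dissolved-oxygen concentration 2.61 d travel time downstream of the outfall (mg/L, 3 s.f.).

DO ≈ 2.49 mg/L

Mixed DO = (8.38×6.28 + 2.44×0.478)/(8.38+2.44) = 53.79/10.82 = 4.972 mg/L.
Mixed L₀ = (8.38×3.19 + 2.44×112)/(10.82) = 300.0/10.82 = 27.73 mg/L.
Initial deficit D₀ = C_s − DO₀ = 8.16 − 4.972 = 3.188 mg/L.
D(2.61) = [0.201×27.73/(0.648−0.201)](e^(−0.201×2.61) − e^(−0.648×2.61)) + 3.188 e^(−0.648×2.61)
= 12.47 × (0.5918 − 0.1843) + 3.188 × 0.1843 = 5.668 mg/L.
DO = 8.16 − 5.668 = 2.492 mg/L.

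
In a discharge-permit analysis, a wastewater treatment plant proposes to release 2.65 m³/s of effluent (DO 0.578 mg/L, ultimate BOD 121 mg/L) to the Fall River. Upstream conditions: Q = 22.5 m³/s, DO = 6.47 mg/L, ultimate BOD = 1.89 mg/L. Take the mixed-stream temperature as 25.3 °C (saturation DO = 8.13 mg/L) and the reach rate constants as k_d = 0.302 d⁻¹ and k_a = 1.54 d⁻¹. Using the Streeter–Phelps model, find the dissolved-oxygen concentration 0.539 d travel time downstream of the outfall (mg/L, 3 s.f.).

Mixed DO = (22.5×6.47 + 2.65×0.578)/(22.5+2.65) = 147.1/25.15 = 5.849 mg/L.
Mixed L₀ = (22.5×1.89 + 2.65×121)/(25.15) = 363.2/25.15 = 14.44 mg/L.
Initial deficit D₀ = C_s − DO₀ = 8.13 − 5.849 = 2.281 mg/L.
D(0.539) = [0.302×14.44/(1.54−0.302)](e^(−0.302×0.539) − e^(−1.54×0.539)) + 2.281 e^(−1.54×0.539)
= 3.523 × (0.8498 − 0.4360) + 2.281 × 0.4360 = 2.452 mg/L.
DO = 8.13 − 2.452 = 5.678 mg/L.

DO ≈ 5.68 mg/L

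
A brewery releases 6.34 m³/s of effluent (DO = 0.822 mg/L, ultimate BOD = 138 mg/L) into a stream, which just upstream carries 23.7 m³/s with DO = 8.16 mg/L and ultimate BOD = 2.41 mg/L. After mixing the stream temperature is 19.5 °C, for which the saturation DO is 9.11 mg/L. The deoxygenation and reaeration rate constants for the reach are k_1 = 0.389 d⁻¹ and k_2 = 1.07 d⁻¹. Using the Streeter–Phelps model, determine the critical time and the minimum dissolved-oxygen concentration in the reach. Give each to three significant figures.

t_c ≈ 1.26 d; minimum DO ≈ 2.21 mg/L

Mixed DO = (23.7×8.16 + 6.34×0.822)/(23.7+6.34) = 198.6/30.04 = 6.611 mg/L.
Mixed L₀ = (23.7×2.41 + 6.34×138)/(30.04) = 932.0/30.04 = 31.03 mg/L.
Initial deficit D₀ = C_s − DO₀ = 9.11 − 6.611 = 2.499 mg/L.
t_c = (1/0.6810) ln[(1.07/0.389)(1 − 2.499×0.6810/(0.389×31.03))] = 1.468 × ln(2.363) = 1.263 d.
D_c = (0.389/1.07) × 31.03 × e^(−0.389×1.263) = 0.3636 × 31.03 × 0.6119 = 6.902 mg/L.
Minimum DO = 9.11 − 6.902 = 2.208 mg/L.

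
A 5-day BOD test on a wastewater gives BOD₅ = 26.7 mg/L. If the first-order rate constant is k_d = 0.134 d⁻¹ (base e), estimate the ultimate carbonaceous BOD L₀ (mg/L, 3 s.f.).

L₀ ≈ 54.7 mg/L

BOD₅ = L₀(1 − e^(−5k_d)) ⇒ L₀ = BOD₅ / (1 − e^(−5×0.134))
= 26.7 / (1 − 0.5117) = 26.7 / 0.4883 = 54.68 mg/L.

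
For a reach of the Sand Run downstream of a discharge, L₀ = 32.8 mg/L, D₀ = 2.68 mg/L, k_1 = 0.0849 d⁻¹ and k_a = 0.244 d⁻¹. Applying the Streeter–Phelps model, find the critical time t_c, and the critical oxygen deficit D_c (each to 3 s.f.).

t_c ≈ 5.59 d; D_c ≈ 7.10 mg/L

At the critical point dD/dt = 0, so k_1 L₀ e^(−k_1 t) = k_a D. Substituting D(t) from the Streeter–Phelps equation and solving for t gives
t_c = ln[(k_a/k_1)(1 − D₀(k_a−k_1)/(k_1 L₀))] / (k_a−k_1).
Here k_a−k_1 = 0.1591 d⁻¹ and 1 − D₀(k_a−k_1)/(k_1 L₀) = 1 − 2.68×0.1591/(0.0849×32.8) = 0.8469, so
t_c = ln(2.874 × 0.8469) / 0.1591 = 0.8895 / 0.1591 = 5.591 d.
D_c = (k_1/k_a) L₀ e^(−k_1 t_c) = (0.0849/0.244) × 32.8 × e^(−0.0849×5.591) = 0.3480 × 32.8 × 0.6221 = 7.100 mg/L.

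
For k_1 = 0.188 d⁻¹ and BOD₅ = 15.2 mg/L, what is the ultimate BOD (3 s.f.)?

BOD₅ = L₀(1 − e^(−5k_1)) ⇒ L₀ = BOD₅ / (1 − e^(−5×0.188))
= 15.2 / (1 − 0.3906) = 15.2 / 0.6094 = 24.94 mg/L.

L₀ ≈ 24.9 mg/L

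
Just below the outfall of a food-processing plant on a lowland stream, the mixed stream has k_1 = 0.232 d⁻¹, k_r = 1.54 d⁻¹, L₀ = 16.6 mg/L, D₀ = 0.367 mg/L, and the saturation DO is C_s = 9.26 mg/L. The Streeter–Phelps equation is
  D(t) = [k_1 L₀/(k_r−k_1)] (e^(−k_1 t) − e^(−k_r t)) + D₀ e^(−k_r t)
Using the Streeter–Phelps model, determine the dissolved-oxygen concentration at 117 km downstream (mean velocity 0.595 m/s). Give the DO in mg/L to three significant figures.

Travel time t = x/v = 117 km / (0.595 m/s) = 117000 m / 0.595 m/s = 196600 s = 2.276 d.
k_1 L₀/(k_r−k_1) = 0.232×16.6/(1.54−0.232) = 3.851/1.308 = 2.944 mg/L.
e^(−k_1 t) = e^(−0.232×2.276) = 0.5898; e^(−k_r t) = e^(−1.54×2.276) = 0.03005.
D = 2.944 × (0.5898 − 0.03005) + 0.367 × 0.03005 = 1.648 + 0.01103 = 1.659 mg/L.
DO = C_s − D = 9.26 − 1.659 = 7.601 mg/L.

DO ≈ 7.60 mg/L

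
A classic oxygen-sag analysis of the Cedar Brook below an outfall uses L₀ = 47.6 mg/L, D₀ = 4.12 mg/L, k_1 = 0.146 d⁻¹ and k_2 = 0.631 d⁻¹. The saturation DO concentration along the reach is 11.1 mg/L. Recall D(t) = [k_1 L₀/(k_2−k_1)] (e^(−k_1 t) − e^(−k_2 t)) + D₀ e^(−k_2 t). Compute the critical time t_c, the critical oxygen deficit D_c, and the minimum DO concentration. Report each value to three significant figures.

With k_2/k_1 = 4.322 and 1 − D₀(k_2−k_1)/(k_1 L₀) = 0.7125,
t_c = ln(4.322 × 0.7125) / (0.631 − 0.146) = ln(3.079) / 0.4850 = 1.125/0.4850 = 2.319 d.
L(t_c) = L₀ e^(−k_1 t_c) = 47.6 × 0.7128 = 33.93 mg/L, and at the critical point k_2 D_c = k_1 L, so D_c = (0.146/0.631) × 33.93 = 7.850 mg/L.
Minimum DO = C_s − D_c = 11.1 − 7.850 = 3.250 mg/L.

t_c ≈ 2.32 d; D_c ≈ 7.85 mg/L; min DO ≈ 3.25 mg/L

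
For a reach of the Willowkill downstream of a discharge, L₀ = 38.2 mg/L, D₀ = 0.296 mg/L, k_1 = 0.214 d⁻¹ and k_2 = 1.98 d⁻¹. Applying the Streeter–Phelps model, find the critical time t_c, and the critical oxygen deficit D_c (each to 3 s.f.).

t_c ≈ 1.22 d; D_c ≈ 3.18 mg/L

t_c = [1/(k_2−k_1)] ln[(k_2/k_1)(1 − D₀(k_2−k_1)/(k_1 L₀))]
= [1/(1.98−0.214)] ln[(1.98/0.214)(1 − 0.296×1.766/(0.214×38.2))]
= (1/1.766) ln[9.252 × 0.9361] = 0.5663 × ln(8.661) = 0.5663 × 2.159 = 1.222 d.
L(t_c) = L₀ e^(−k_1 t_c) = 38.2 × 0.7698 = 29.41 mg/L, and at the critical point k_2 D_c = k_1 L, so D_c = (0.214/1.98) × 29.41 = 3.178 mg/L.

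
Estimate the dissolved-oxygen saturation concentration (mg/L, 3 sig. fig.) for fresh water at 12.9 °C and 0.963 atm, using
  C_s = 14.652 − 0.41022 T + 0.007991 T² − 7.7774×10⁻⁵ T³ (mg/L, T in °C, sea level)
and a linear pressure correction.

C_s ≈ 10.1 mg/L

At sea level: C_s = 14.652 − 0.41022×12.9 + 0.007991×12.9² − 7.7774×10⁻⁵×12.9³ = 10.52 mg/L.
Pressure correction: C_s' = 10.52 × 0.963 = 10.13 mg/L.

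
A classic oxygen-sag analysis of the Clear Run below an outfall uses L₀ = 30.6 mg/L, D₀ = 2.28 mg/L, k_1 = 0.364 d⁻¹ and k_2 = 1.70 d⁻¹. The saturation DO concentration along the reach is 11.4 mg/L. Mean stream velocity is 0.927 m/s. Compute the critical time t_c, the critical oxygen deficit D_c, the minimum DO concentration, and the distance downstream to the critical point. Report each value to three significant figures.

t_c = [1/(k_2−k_1)] ln[(k_2/k_1)(1 − D₀(k_2−k_1)/(k_1 L₀))]
= [1/(1.70−0.364)] ln[(1.70/0.364)(1 − 2.28×1.336/(0.364×30.6))]
= (1/1.336) ln[4.670 × 0.7265] = 0.7485 × ln(3.393) = 0.7485 × 1.222 = 0.9145 d.
D_c = (k_1/k_2) L₀ e^(−k_1 t_c) = (0.364/1.70) × 30.6 × e^(−0.364×0.9145) = 0.2141 × 30.6 × 0.7169 = 4.697 mg/L.
Minimum DO = C_s − D_c = 11.4 − 4.697 = 6.703 mg/L.
x_c = v t_c = 0.927 m/s × 0.9145 d × 86400 s/d = 73240 m ≈ 73.2 km.

t_c ≈ 0.914 d; D_c ≈ 4.70 mg/L; min DO ≈ 6.70 mg/L; x_c ≈ 73.2 km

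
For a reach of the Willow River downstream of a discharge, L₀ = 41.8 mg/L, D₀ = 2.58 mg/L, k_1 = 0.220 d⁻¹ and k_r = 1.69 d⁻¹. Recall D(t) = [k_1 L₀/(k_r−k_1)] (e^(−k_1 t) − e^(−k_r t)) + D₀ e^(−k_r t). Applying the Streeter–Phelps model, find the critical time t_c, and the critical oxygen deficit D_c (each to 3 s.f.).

With k_r/k_1 = 7.682 and 1 − D₀(k_r−k_1)/(k_1 L₀) = 0.5876,
t_c = ln(7.682 × 0.5876) / (1.69 − 0.220) = ln(4.514) / 1.470 = 1.507/1.470 = 1.025 d.
L(t_c) = L₀ e^(−k_1 t_c) = 41.8 × 0.7981 = 33.36 mg/L, and at the critical point k_r D_c = k_1 L, so D_c = (0.220/1.69) × 33.36 = 4.343 mg/L.

t_c ≈ 1.03 d; D_c ≈ 4.34 mg/L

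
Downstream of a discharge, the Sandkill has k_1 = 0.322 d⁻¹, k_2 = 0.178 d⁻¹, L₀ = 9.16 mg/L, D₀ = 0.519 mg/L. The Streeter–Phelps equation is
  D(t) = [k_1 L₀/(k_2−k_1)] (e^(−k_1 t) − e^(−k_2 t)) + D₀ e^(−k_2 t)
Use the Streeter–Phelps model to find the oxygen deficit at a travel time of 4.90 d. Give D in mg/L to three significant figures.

k_1 L₀/(k_2−k_1) = 0.322×9.16/(0.178−0.322) = 2.950/-0.1440 = -20.48 mg/L.
e^(−k_1 t) = e^(−0.322×4.900) = 0.2064; e^(−k_2 t) = e^(−0.178×4.900) = 0.4180.
D = -20.48 × (0.2064 − 0.4180) + 0.519 × 0.4180 = 4.334 + 0.2170 = 4.551 mg/L.

D ≈ 4.55 mg/L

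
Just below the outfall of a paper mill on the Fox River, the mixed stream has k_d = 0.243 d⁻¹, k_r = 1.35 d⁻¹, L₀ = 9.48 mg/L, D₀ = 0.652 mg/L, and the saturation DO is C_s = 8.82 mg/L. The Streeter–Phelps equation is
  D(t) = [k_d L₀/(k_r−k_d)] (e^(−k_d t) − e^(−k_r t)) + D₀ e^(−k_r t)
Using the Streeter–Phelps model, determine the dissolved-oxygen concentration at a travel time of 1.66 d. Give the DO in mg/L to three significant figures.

k_d L₀/(k_r−k_d) = 0.243×9.48/(1.35−0.243) = 2.304/1.107 = 2.081 mg/L.
e^(−k_d t) = e^(−0.243×1.660) = 0.6681; e^(−k_r t) = e^(−1.35×1.660) = 0.1064.
D = 2.081 × (0.6681 − 0.1064) + 0.652 × 0.1064 = 1.169 + 0.06934 = 1.238 mg/L.
DO = C_s − D = 8.82 − 1.238 = 7.582 mg/L.

DO ≈ 7.58 mg/L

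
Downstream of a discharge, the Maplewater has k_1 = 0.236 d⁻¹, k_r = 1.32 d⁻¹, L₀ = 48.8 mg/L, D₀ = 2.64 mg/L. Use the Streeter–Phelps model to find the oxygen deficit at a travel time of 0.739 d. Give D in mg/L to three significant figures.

k_1 L₀/(k_r−k_1) = 0.236×48.8/(1.32−0.236) = 11.52/1.084 = 10.62 mg/L.
e^(−k_1 t) = e^(−0.236×0.7390) = 0.8400; e^(−k_r t) = e^(−1.32×0.7390) = 0.3770.
D = 10.62 × (0.8400 − 0.3770) + 2.64 × 0.3770 = 4.919 + 0.9953 = 5.914 mg/L.

D ≈ 5.91 mg/L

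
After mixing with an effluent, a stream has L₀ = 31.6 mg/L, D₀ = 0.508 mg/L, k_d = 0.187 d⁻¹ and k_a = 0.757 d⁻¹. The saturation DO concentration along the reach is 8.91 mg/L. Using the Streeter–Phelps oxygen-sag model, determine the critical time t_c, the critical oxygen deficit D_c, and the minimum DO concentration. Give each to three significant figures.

At the critical point dD/dt = 0, so k_d L₀ e^(−k_d t) = k_a D. Substituting D(t) from the Streeter–Phelps equation and solving for t gives
t_c = ln[(k_a/k_d)(1 − D₀(k_a−k_d)/(k_d L₀))] / (k_a−k_d).
Here k_a−k_d = 0.5700 d⁻¹ and 1 − D₀(k_a−k_d)/(k_d L₀) = 1 − 0.508×0.5700/(0.187×31.6) = 0.9510, so
t_c = ln(4.048 × 0.9510) / 0.5700 = 1.348 / 0.5700 = 2.365 d.
D_c = (k_d/k_a) L₀ e^(−k_d t_c) = (0.187/0.757) × 31.6 × e^(−0.187×2.365) = 0.2470 × 31.6 × 0.6426 = 5.016 mg/L.
Minimum DO = C_s − D_c = 8.91 − 5.016 = 3.894 mg/L.

t_c ≈ 2.36 d; D_c ≈ 5.02 mg/L; min DO ≈ 3.89 mg/L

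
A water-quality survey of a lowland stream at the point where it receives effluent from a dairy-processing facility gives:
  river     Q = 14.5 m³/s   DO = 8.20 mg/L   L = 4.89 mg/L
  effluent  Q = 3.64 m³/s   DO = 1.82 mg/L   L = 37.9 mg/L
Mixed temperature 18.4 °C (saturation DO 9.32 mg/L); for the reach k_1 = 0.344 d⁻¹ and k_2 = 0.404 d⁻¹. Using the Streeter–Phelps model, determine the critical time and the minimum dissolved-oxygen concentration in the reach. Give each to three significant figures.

Mixed DO = (14.5×8.20 + 3.64×1.82)/(14.5+3.64) = 125.5/18.14 = 6.920 mg/L.
Mixed L₀ = (14.5×4.89 + 3.64×37.9)/(18.14) = 208.9/18.14 = 11.51 mg/L.
Initial deficit D₀ = C_s − DO₀ = 9.32 − 6.920 = 2.400 mg/L.
t_c = (1/0.06000) ln[(0.404/0.344)(1 − 2.400×0.06000/(0.344×11.51))] = 16.67 × ln(1.132) = 2.062 d.
D_c = (0.344/0.404) × 11.51 × e^(−0.344×2.062) = 0.8515 × 11.51 × 0.4919 = 4.823 mg/L.
Minimum DO = 9.32 − 4.823 = 4.497 mg/L.

t_c ≈ 2.06 d; minimum DO ≈ 4.50 mg/L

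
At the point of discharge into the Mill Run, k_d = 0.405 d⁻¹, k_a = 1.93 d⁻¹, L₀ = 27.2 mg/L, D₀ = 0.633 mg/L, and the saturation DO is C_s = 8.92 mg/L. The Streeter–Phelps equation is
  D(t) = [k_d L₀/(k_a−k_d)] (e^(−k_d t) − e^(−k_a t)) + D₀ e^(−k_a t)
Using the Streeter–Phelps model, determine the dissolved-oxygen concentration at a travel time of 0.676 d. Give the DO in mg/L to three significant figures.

k_d L₀/(k_a−k_d) = 0.405×27.2/(1.93−0.405) = 11.02/1.525 = 7.224 mg/L.
e^(−k_d t) = e^(−0.405×0.6760) = 0.7605; e^(−k_a t) = e^(−1.93×0.6760) = 0.2713.
D = 7.224 × (0.7605 − 0.2713) + 0.633 × 0.2713 = 3.534 + 0.1717 = 3.706 mg/L.
DO = C_s − D = 8.92 − 3.706 = 5.214 mg/L.

DO ≈ 5.21 mg/L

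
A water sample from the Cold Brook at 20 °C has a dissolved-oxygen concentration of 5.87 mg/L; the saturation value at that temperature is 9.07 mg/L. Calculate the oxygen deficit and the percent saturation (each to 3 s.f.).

D = C_s − C = 9.07 − 5.87 = 3.20 mg/L.
% saturation = 5.87/9.07 × 100 = 64.7 %.

D ≈ 3.20 mg/L; 64.7 % saturation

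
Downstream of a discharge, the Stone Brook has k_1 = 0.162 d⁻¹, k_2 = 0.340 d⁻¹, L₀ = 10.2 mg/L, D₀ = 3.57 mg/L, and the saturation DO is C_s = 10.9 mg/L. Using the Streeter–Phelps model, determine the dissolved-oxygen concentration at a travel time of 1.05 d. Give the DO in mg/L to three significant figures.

k_1 L₀/(k_2−k_1) = 0.162×10.2/(0.340−0.162) = 1.652/0.1780 = 9.283 mg/L.
e^(−k_1 t) = e^(−0.162×1.050) = 0.8436; e^(−k_2 t) = e^(−0.340×1.050) = 0.6998.
D = 9.283 × (0.8436 − 0.6998) + 3.57 × 0.6998 = 1.335 + 2.498 = 3.833 mg/L.
DO = C_s − D = 10.9 − 3.833 = 7.067 mg/L.

DO ≈ 7.07 mg/L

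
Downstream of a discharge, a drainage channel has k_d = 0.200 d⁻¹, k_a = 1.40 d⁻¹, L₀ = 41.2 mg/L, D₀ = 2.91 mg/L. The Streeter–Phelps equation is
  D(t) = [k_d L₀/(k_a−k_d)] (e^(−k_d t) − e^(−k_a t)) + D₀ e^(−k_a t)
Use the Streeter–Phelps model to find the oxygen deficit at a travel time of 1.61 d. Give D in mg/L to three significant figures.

k_d L₀/(k_a−k_d) = 0.200×41.2/(1.40−0.200) = 8.240/1.200 = 6.867 mg/L.
e^(−k_d t) = e^(−0.200×1.610) = 0.7247; e^(−k_a t) = e^(−1.40×1.610) = 0.1050.
D = 6.867 × (0.7247 − 0.1050) + 2.91 × 0.1050 = 4.255 + 0.3055 = 4.561 mg/L.

D ≈ 4.56 mg/L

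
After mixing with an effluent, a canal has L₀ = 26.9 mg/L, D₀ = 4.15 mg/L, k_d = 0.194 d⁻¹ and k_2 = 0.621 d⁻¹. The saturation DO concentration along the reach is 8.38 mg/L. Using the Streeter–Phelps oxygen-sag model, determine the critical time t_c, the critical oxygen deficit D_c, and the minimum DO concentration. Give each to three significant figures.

t_c = [1/(k_2−k_d)] ln[(k_2/k_d)(1 − D₀(k_2−k_d)/(k_d L₀))]
= [1/(0.621−0.194)] ln[(0.621/0.194)(1 − 4.15×0.4270/(0.194×26.9))]
= (1/0.4270) ln[3.201 × 0.6604] = 2.342 × ln(2.114) = 2.342 × 0.7486 = 1.753 d.
L(t_c) = L₀ e^(−k_d t_c) = 26.9 × 0.7117 = 19.14 mg/L, and at the critical point k_2 D_c = k_d L, so D_c = (0.194/0.621) × 19.14 = 5.981 mg/L.
Minimum DO = C_s − D_c = 8.38 − 5.981 = 2.399 mg/L.

t_c ≈ 1.75 d; D_c ≈ 5.98 mg/L; min DO ≈ 2.40 mg/L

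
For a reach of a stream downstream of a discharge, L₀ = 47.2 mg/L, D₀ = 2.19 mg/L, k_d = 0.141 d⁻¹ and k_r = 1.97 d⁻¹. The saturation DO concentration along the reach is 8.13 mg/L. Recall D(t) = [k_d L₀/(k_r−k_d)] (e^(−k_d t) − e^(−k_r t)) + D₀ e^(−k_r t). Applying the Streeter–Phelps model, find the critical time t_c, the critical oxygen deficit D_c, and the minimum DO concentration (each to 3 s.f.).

t_c ≈ 0.938 d; D_c ≈ 2.96 mg/L; min DO ≈ 5.17 mg/L

At the critical point dD/dt = 0, so k_d L₀ e^(−k_d t) = k_r D. Substituting D(t) from the Streeter–Phelps equation and solving for t gives
t_c = ln[(k_r/k_d)(1 − D₀(k_r−k_d)/(k_d L₀))] / (k_r−k_d).
Here k_r−k_d = 1.829 d⁻¹ and 1 − D₀(k_r−k_d)/(k_d L₀) = 1 − 2.19×1.829/(0.141×47.2) = 0.3981, so
t_c = ln(13.97 × 0.3981) / 1.829 = 1.716 / 1.829 = 0.9383 d.
D_c = (k_d/k_r) L₀ e^(−k_d t_c) = (0.141/1.97) × 47.2 × e^(−0.141×0.9383) = 0.07157 × 47.2 × 0.8761 = 2.960 mg/L.
Minimum DO = C_s − D_c = 8.13 − 2.960 = 5.170 mg/L.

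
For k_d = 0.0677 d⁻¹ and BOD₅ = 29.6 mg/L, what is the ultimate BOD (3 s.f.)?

BOD₅ = L₀(1 − e^(−5k_d)) ⇒ L₀ = BOD₅ / (1 − e^(−5×0.0677))
= 29.6 / (1 − 0.7128) = 29.6 / 0.2872 = 103.1 mg/L.

L₀ ≈ 103 mg/L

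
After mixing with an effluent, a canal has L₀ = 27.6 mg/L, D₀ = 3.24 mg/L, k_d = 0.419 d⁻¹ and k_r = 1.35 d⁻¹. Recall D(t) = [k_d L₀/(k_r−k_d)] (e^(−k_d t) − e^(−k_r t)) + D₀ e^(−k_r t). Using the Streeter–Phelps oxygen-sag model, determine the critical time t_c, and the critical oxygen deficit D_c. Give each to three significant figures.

With k_r/k_d = 3.222 and 1 − D₀(k_r−k_d)/(k_d L₀) = 0.7392,
t_c = ln(3.222 × 0.7392) / (1.35 − 0.419) = ln(2.382) / 0.9310 = 0.8678/0.9310 = 0.9321 d.
D_c = (k_d/k_r) L₀ e^(−k_d t_c) = (0.419/1.35) × 27.6 × e^(−0.419×0.9321) = 0.3104 × 27.6 × 0.6767 = 5.797 mg/L.

t_c ≈ 0.932 d; D_c ≈ 5.80 mg/L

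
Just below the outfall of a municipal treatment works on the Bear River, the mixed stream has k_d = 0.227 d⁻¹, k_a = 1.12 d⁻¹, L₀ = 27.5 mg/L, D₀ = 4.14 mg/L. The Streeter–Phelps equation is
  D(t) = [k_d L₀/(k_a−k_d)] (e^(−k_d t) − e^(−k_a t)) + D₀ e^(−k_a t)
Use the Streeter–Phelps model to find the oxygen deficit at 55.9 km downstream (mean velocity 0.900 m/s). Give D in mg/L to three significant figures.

D ≈ 4.66 mg/L

Travel time t = x/v = 55.9 km / (0.900 m/s) = 55900 m / 0.900 m/s = 62110 s = 0.7189 d.
k_d L₀/(k_a−k_d) = 0.227×27.5/(1.12−0.227) = 6.243/0.8930 = 6.990 mg/L.
e^(−k_d t) = e^(−0.227×0.7189) = 0.8494; e^(−k_a t) = e^(−1.12×0.7189) = 0.4470.
D = 6.990 × (0.8494 − 0.4470) + 4.14 × 0.4470 = 2.813 + 1.851 = 4.664 mg/L.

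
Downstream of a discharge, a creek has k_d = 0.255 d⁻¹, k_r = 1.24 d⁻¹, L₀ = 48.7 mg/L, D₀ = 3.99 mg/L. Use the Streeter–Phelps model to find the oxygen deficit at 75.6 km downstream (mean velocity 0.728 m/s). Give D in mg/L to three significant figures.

Travel time t = x/v = 75.6 km / (0.728 m/s) = 75600 m / 0.728 m/s = 103800 s = 1.202 d.
k_d L₀/(k_r−k_d) = 0.255×48.7/(1.24−0.255) = 12.42/0.9850 = 12.61 mg/L.
e^(−k_d t) = e^(−0.255×1.202) = 0.7360; e^(−k_r t) = e^(−1.24×1.202) = 0.2253.
D = 12.61 × (0.7360 − 0.2253) + 3.99 × 0.2253 = 6.439 + 0.8989 = 7.338 mg/L.

D ≈ 7.34 mg/L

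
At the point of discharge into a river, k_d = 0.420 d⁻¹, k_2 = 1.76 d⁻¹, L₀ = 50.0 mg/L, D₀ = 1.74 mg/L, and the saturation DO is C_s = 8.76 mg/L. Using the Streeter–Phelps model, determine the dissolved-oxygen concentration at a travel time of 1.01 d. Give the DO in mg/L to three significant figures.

k_d L₀/(k_2−k_d) = 0.420×50.0/(1.76−0.420) = 21.00/1.340 = 15.67 mg/L.
e^(−k_d t) = e^(−0.420×1.010) = 0.6543; e^(−k_2 t) = e^(−1.76×1.010) = 0.1690.
D = 15.67 × (0.6543 − 0.1690) + 1.74 × 0.1690 = 7.605 + 0.2941 = 7.899 mg/L.
DO = C_s − D = 8.76 − 7.899 = 0.8612 mg/L.

DO ≈ 0.861 mg/L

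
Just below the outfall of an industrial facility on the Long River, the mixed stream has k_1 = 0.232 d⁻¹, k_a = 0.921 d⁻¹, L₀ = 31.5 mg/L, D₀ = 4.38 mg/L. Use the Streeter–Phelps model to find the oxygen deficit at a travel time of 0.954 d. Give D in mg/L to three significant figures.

k_1 L₀/(k_a−k_1) = 0.232×31.5/(0.921−0.232) = 7.308/0.6890 = 10.61 mg/L.
e^(−k_1 t) = e^(−0.232×0.9540) = 0.8015; e^(−k_a t) = e^(−0.921×0.9540) = 0.4153.
D = 10.61 × (0.8015 − 0.4153) + 4.38 × 0.4153 = 4.095 + 1.819 = 5.915 mg/L.

D ≈ 5.91 mg/L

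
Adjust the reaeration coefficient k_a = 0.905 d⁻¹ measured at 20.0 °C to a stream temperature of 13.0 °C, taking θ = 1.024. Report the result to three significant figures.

k_a(T₂) = k_a(T₁) · θ^(T₂−T₁) = 0.905 × 1.024^(13.0−20.0)
= 0.905 × 1.024^-7.00 = 0.905 × 0.8470 = 0.7666 d⁻¹.

k_a ≈ 0.767 d⁻¹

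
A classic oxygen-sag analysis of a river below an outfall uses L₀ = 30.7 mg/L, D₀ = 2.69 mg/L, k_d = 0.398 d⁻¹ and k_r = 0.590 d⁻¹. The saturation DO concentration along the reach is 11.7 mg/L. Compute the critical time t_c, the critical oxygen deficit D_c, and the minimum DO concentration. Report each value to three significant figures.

t_c = [1/(k_r−k_d)] ln[(k_r/k_d)(1 − D₀(k_r−k_d)/(k_d L₀))]
= [1/(0.590−0.398)] ln[(0.590/0.398)(1 − 2.69×0.1920/(0.398×30.7))]
= (1/0.1920) ln[1.482 × 0.9577] = 5.208 × ln(1.420) = 5.208 × 0.3505 = 1.825 d.
L(t_c) = L₀ e^(−k_d t_c) = 30.7 × 0.4836 = 14.85 mg/L, and at the critical point k_r D_c = k_d L, so D_c = (0.398/0.590) × 14.85 = 10.01 mg/L.
Minimum DO = C_s − D_c = 11.7 − 10.01 = 1.685 mg/L.

t_c ≈ 1.83 d; D_c ≈ 10.0 mg/L; min DO ≈ 1.69 mg/L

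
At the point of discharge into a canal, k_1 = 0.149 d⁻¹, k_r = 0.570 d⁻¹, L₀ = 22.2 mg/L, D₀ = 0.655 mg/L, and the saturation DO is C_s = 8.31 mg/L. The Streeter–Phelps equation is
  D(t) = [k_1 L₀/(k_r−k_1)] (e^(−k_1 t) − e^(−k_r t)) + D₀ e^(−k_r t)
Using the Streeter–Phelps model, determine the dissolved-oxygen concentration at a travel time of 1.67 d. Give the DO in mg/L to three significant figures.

DO ≈ 4.96 mg/L

k_1 L₀/(k_r−k_1) = 0.149×22.2/(0.570−0.149) = 3.308/0.4210 = 7.857 mg/L.
e^(−k_1 t) = e^(−0.149×1.670) = 0.7797; e^(−k_r t) = e^(−0.570×1.670) = 0.3860.
D = 7.857 × (0.7797 − 0.3860) + 0.655 × 0.3860 = 3.093 + 0.2528 = 3.346 mg/L.
DO = C_s − D = 8.31 − 3.346 = 4.964 mg/L.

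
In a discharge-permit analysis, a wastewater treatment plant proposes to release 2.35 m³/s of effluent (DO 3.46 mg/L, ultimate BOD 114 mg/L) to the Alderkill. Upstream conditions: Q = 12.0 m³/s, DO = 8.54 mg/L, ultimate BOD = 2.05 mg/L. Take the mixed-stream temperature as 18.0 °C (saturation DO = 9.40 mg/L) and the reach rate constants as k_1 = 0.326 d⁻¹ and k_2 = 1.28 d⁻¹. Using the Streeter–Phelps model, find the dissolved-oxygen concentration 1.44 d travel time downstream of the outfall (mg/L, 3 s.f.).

Mixed DO = (12.0×8.54 + 2.35×3.46)/(12.0+2.35) = 110.6/14.35 = 7.708 mg/L.
Mixed L₀ = (12.0×2.05 + 2.35×114)/(14.35) = 292.5/14.35 = 20.38 mg/L.
Initial deficit D₀ = C_s − DO₀ = 9.40 − 7.708 = 1.692 mg/L.
D(1.44) = [0.326×20.38/(1.28−0.326)](e^(−0.326×1.44) − e^(−1.28×1.44)) + 1.692 e^(−1.28×1.44)
= 6.965 × (0.6254 − 0.1583) + 1.692 × 0.1583 = 3.521 mg/L.
DO = 9.40 − 3.521 = 5.879 mg/L.

DO ≈ 5.88 mg/L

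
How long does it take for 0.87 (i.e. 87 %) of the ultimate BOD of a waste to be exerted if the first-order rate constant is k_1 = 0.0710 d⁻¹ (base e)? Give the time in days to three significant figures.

y/L₀ = 1 − e^(−k_1 t) = 0.87 ⇒ e^(−k_1 t) = 0.130
t = −ln(0.130) / 0.0710 = 2.040 / 0.0710 = 28.74 d.

t ≈ 28.7 d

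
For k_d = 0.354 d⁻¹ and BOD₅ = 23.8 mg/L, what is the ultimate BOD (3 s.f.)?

BOD₅ = L₀(1 − e^(−5k_d)) ⇒ L₀ = BOD₅ / (1 − e^(−5×0.354))
= 23.8 / (1 − 0.1703) = 23.8 / 0.8297 = 28.69 mg/L.

L₀ ≈ 28.7 mg/L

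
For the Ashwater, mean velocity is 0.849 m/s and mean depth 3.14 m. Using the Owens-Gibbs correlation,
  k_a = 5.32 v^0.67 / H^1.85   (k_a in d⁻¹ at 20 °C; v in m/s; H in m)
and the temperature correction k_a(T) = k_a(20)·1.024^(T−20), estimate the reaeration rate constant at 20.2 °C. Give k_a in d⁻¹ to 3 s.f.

k_a(20) = 5.32 × 0.849^0.67 / 3.14^1.85 = 5.32 × 0.8961 / 8.305 = 0.5741 d⁻¹.
k_a(20.2) = 0.5741 × 1.024^(20.2−20) = 0.5741 × 1.005 = 0.5768 d⁻¹.

k_a ≈ 0.577 d⁻¹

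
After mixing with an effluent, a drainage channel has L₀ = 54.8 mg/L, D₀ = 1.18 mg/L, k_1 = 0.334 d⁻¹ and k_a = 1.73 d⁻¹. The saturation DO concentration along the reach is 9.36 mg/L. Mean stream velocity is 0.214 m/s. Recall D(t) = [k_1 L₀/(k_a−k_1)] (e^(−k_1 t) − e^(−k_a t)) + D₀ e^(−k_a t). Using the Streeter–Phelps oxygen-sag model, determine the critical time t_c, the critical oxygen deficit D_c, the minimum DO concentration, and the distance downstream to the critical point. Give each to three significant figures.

t_c = [1/(k_a−k_1)] ln[(k_a/k_1)(1 − D₀(k_a−k_1)/(k_1 L₀))]
= [1/(1.73−0.334)] ln[(1.73/0.334)(1 − 1.18×1.396/(0.334×54.8))]
= (1/1.396) ln[5.180 × 0.9100] = 0.7163 × ln(4.713) = 0.7163 × 1.550 = 1.111 d.
L(t_c) = L₀ e^(−k_1 t_c) = 54.8 × 0.6901 = 37.82 mg/L, and at the critical point k_a D_c = k_1 L, so D_c = (0.334/1.73) × 37.82 = 7.301 mg/L.
Minimum DO = C_s − D_c = 9.36 − 7.301 = 2.059 mg/L.
x_c = v t_c = 0.214 m/s × 1.111 d × 86400 s/d = 20530 m ≈ 20.5 km.

t_c ≈ 1.11 d; D_c ≈ 7.30 mg/L; min DO ≈ 2.06 mg/L; x_c ≈ 20.5 km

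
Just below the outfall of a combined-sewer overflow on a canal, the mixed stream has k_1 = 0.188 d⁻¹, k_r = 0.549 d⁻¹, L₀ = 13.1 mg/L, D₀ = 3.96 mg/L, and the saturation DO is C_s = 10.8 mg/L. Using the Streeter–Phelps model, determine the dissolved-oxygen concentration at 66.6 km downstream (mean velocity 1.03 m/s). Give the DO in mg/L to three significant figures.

Travel time t = x/v = 66.6 km / (1.03 m/s) = 66600 m / 1.03 m/s = 64660 s = 0.7484 d.
k_1 L₀/(k_r−k_1) = 0.188×13.1/(0.549−0.188) = 2.463/0.3610 = 6.822 mg/L.
e^(−k_1 t) = e^(−0.188×0.7484) = 0.8688; e^(−k_r t) = e^(−0.549×0.7484) = 0.6631.
D = 6.822 × (0.8688 − 0.6631) + 3.96 × 0.6631 = 1.403 + 2.626 = 4.029 mg/L.
DO = C_s − D = 10.8 − 4.029 = 6.771 mg/L.

DO ≈ 6.77 mg/L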